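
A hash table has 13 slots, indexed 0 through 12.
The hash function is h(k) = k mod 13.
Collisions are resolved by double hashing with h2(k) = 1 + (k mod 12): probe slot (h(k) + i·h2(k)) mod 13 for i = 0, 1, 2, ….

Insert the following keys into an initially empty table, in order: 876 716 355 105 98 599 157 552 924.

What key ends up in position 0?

599

876: h=5 -> slot 5
716: h=1 -> slot 1
355: h=4 -> slot 4
105: h=1, h2=10, probe 1,11 -> slot 11
98: h=7 -> slot 7
599: h=1, h2=12, probe 1,0 -> slot 0
157: h=1, h2=2, probe 1,3 -> slot 3
552: h=6 -> slot 6
924: h=1, h2=1, probe 1,2 -> slot 2
Table: [599, 716, 924, 157, 355, 876, 552, 98, _, _, _, 105, _]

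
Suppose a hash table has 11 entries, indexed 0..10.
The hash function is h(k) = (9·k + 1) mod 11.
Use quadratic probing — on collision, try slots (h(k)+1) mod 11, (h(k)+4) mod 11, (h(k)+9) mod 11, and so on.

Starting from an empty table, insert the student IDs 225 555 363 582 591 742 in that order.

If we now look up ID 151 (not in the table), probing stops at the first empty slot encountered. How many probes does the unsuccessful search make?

2

Insert 225: h=2, slot 2 empty -> index 2.
Insert 555: h=2, slot 2 occupied -> index 3.
Insert 363: h=1, slot 1 empty -> index 1.
Insert 582: h=3, slot 3 occupied -> index 4.
Insert 591: h=7, slot 7 empty -> index 7.
Insert 742: h=2, slots 2,3 occupied -> index 6.
Table: [∅, 363, 225, 555, 582, ∅, 742, 591, ∅, ∅, ∅]
Lookup 151: h=7, probe 7,8 → slot 8 empty, not found.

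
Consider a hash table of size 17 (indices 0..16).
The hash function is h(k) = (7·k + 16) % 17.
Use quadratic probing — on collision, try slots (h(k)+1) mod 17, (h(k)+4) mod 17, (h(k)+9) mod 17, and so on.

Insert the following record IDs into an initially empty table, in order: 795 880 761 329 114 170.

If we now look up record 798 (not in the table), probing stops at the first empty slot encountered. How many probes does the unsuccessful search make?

2

795: h=5 => slot 5
880: h=5, probe 5,6 => slot 6
761: h=5, probe 5,6,9 => slot 9
329: h=7 => slot 7
114: h=15 => slot 15
170: h=16 => slot 16
Table: [., ., ., ., ., 795, 880, 329, ., 761, ., ., ., ., ., 114, 170]
Lookup 798: h=9, probe 9,10 → slot 10 empty, not found.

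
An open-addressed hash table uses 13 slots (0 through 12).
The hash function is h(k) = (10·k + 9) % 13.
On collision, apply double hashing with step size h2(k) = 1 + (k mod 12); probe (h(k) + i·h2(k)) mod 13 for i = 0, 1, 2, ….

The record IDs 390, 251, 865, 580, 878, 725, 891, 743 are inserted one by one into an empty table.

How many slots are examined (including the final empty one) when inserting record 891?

390: h=9 → slot 9
251: h=10 → slot 10
865: h=1 → slot 1
580: h=11 → slot 11
878: h=1, h2=3, probe 1,4 → slot 4
725: h=5 → slot 5
891: h=1, h2=4, probe 1,5,9,0 → slot 0
743: h=3 → slot 3
Table: [891, 865, —, 743, 878, 725, —, —, —, 390, 251, 580, —]

4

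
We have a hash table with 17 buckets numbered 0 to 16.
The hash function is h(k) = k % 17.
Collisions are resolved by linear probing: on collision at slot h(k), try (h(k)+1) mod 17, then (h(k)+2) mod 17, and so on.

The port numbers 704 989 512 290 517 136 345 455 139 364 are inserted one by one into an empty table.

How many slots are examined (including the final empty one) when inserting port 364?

3

704: h=7 -> slot 7
989: h=3 -> slot 3
512: h=2 -> slot 2
290: h=1 -> slot 1
517: h=7, probe 7,8 -> slot 8
136: h=0 -> slot 0
345: h=5 -> slot 5
455: h=13 -> slot 13
139: h=3, probe 3,4 -> slot 4
364: h=7, probe 7,8,9 -> slot 9
Table: [136, 290, 512, 989, 139, 345, —, 704, 517, 364, —, —, —, 455, —, —, —]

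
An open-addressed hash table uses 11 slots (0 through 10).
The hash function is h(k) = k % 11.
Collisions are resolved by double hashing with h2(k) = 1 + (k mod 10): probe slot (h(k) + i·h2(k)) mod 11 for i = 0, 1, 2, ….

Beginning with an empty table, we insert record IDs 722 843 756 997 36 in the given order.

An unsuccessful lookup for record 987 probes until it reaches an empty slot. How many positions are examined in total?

2

722: h=7 => slot 7
843: h=7, h2=4, probe 7,0 => slot 0
756: h=8 => slot 8
997: h=7, h2=8, probe 7,4 => slot 4
36: h=3 => slot 3
Table: [843, _, _, 36, 997, _, _, 722, 756, _, _]
Lookup 987: h=8, h2=8, probe 8,5 → slot 5 empty, not found.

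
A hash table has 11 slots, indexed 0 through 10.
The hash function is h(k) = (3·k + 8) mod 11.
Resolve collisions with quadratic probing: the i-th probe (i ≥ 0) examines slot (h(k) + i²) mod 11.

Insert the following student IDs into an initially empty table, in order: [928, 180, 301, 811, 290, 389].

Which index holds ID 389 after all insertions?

Insert 928: h=9, slot 9 empty -> index 9.
Insert 180: h=9, slot 9 occupied -> index 10.
Insert 301: h=9, slots 9,10 occupied -> index 2.
Insert 811: h=10, slot 10 occupied -> index 0.
Insert 290: h=9, slots 9,10,2 occupied -> index 7.
Insert 389: h=9, slots 9,10,2,7 occupied -> index 3.
Table: [811, ∅, 301, 389, ∅, ∅, ∅, 290, ∅, 928, 180]

3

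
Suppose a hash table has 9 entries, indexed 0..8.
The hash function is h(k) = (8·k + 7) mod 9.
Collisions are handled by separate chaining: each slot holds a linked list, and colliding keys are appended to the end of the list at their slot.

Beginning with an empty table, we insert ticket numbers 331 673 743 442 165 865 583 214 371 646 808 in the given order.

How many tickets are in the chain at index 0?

Insert 331: h=0, bucket 0 empty -> new chain.
Insert 673: h=0, bucket 0 nonempty -> append to chain.
Insert 743: h=2, bucket 2 empty -> new chain.
Insert 442: h=6, bucket 6 empty -> new chain.
Insert 165: h=4, bucket 4 empty -> new chain.
Insert 865: h=6, bucket 6 nonempty -> append to chain.
Insert 583: h=0, bucket 0 nonempty -> append to chain.
Insert 214: h=0, bucket 0 nonempty -> append to chain.
Insert 371: h=5, bucket 5 empty -> new chain.
Insert 646: h=0, bucket 0 nonempty -> append to chain.
Insert 808: h=0, bucket 0 nonempty -> append to chain.
Final buckets:
0: 331 -> 673 -> 583 -> 214 -> 646 -> 808
1: -
2: 743
3: -
4: 165
5: 371
6: 442 -> 865
7: -
8: -

6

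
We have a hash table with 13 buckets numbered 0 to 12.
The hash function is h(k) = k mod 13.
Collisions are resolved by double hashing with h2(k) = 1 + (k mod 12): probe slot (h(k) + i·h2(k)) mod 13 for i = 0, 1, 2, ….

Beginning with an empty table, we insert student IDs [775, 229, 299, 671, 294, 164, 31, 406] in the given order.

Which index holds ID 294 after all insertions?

Insert 775: h=8, slot 8 empty → index 8.
Insert 229: h=8, h2=2, slot 8 occupied → index 10.
Insert 299: h=0, slot 0 empty → index 0.
Insert 671: h=8, h2=12, slot 8 occupied → index 7.
Insert 294: h=8, h2=7, slot 8 occupied → index 2.
Insert 164: h=8, h2=9, slot 8 occupied → index 4.
Insert 31: h=5, slot 5 empty → index 5.
Insert 406: h=3, slot 3 empty → index 3.
Table: [299, ∅, 294, 406, 164, 31, ∅, 671, 775, ∅, 229, ∅, ∅]

2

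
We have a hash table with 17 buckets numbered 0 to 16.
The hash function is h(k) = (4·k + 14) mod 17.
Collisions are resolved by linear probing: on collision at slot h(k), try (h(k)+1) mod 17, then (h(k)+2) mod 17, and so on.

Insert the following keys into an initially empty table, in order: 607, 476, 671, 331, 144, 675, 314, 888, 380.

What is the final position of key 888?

607 hashes to 11; slot 11 is free -> place at 11.
476 hashes to 14; slot 14 is free -> place at 14.
671 hashes to 12; slot 12 is free -> place at 12.
331 hashes to 12; 12 taken -> place at 13.
144 hashes to 12; 12,13,14 taken -> place at 15.
675 hashes to 11; 11,12,13,14,15 taken -> place at 16.
314 hashes to 12; 12,13,14,15,16 taken -> place at 0.
888 hashes to 13; 13,14,15,16,0 taken -> place at 1.
380 hashes to 4; slot 4 is free -> place at 4.
Table: [314, 888, _, _, 380, _, _, _, _, _, _, 607, 671, 331, 476, 144, 675]

1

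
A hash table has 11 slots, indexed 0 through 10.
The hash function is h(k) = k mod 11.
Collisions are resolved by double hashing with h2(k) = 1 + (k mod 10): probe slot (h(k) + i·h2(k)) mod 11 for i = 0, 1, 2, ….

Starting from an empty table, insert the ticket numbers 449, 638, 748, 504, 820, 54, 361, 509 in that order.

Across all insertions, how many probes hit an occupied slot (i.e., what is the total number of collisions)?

7

Insert 449: h=9, slot 9 empty → index 9.
Insert 638: h=0, slot 0 empty → index 0.
Insert 748: h=0, h2=9, slots 0,9 occupied → index 7.
Insert 504: h=9, h2=5, slot 9 occupied → index 3.
Insert 820: h=6, slot 6 empty → index 6.
Insert 54: h=10, slot 10 empty → index 10.
Insert 361: h=9, h2=2, slots 9,0 occupied → index 2.
Insert 509: h=3, h2=10, slots 3,2 occupied → index 1.
Table: [638, 509, 361, 504, ., ., 820, 748, ., 449, 54]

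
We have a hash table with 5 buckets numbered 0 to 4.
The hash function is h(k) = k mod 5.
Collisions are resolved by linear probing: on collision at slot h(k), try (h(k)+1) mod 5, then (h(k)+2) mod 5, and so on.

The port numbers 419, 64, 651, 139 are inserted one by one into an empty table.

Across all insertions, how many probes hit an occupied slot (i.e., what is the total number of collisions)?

419 hashes to 4; slot 4 is free → place at 4.
64 hashes to 4; 4 taken → place at 0.
651 hashes to 1; slot 1 is free → place at 1.
139 hashes to 4; 4,0,1 taken → place at 2.
Table: [64, 651, 139, ., 419]

4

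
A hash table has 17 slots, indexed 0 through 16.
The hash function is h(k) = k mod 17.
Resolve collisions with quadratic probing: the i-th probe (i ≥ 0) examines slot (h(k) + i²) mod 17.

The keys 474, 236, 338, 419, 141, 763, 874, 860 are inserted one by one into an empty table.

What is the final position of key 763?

7

Insert 474: h=15, slot 15 empty -> index 15.
Insert 236: h=15, slot 15 occupied -> index 16.
Insert 338: h=15, slots 15,16 occupied -> index 2.
Insert 419: h=11, slot 11 empty -> index 11.
Insert 141: h=5, slot 5 empty -> index 5.
Insert 763: h=15, slots 15,16,2 occupied -> index 7.
Insert 874: h=7, slot 7 occupied -> index 8.
Insert 860: h=10, slot 10 empty -> index 10.
Table: [., ., 338, ., ., 141, ., 763, 874, ., 860, 419, ., ., ., 474, 236]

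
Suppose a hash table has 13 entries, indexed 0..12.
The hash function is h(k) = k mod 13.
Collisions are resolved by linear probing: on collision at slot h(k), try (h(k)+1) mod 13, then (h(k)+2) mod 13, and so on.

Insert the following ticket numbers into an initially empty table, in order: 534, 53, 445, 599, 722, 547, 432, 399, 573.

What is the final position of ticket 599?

4

534: h=1 => slot 1
53: h=1, probe 1,2 => slot 2
445: h=3 => slot 3
599: h=1, probe 1,2,3,4 => slot 4
722: h=7 => slot 7
547: h=1, probe 1,2,3,4,5 => slot 5
432: h=3, probe 3,4,5,6 => slot 6
399: h=9 => slot 9
573: h=1, probe 1,2,3,4,5,6,7,8 => slot 8
Table: [_, 534, 53, 445, 599, 547, 432, 722, 573, 399, _, _, _]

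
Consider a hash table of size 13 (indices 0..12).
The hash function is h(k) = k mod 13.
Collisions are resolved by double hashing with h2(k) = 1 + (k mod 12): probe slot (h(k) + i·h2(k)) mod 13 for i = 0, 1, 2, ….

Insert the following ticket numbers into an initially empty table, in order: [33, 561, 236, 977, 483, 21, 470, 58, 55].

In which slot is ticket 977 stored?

8

33: h=7 → slot 7
561: h=2 → slot 2
236: h=2, h2=9, probe 2,11 → slot 11
977: h=2, h2=6, probe 2,8 → slot 8
483: h=2, h2=4, probe 2,6 → slot 6
21: h=8, h2=10, probe 8,5 → slot 5
470: h=2, h2=3, probe 2,5,8,11,1 → slot 1
58: h=6, h2=11, probe 6,4 → slot 4
55: h=3 → slot 3
Table: [∅, 470, 561, 55, 58, 21, 483, 33, 977, ∅, ∅, 236, ∅]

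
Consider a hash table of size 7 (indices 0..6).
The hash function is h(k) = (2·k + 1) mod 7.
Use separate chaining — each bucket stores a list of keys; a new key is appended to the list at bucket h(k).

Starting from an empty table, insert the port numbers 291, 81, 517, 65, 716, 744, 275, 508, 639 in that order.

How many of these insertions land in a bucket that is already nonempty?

6

Insert 291: h=2, bucket 2 empty -> new chain.
Insert 81: h=2, bucket 2 nonempty -> append to chain.
Insert 517: h=6, bucket 6 empty -> new chain.
Insert 65: h=5, bucket 5 empty -> new chain.
Insert 716: h=5, bucket 5 nonempty -> append to chain.
Insert 744: h=5, bucket 5 nonempty -> append to chain.
Insert 275: h=5, bucket 5 nonempty -> append to chain.
Insert 508: h=2, bucket 2 nonempty -> append to chain.
Insert 639: h=5, bucket 5 nonempty -> append to chain.
Final buckets:
0: ∅
1: ∅
2: 291 -> 81 -> 508
3: ∅
4: ∅
5: 65 -> 716 -> 744 -> 275 -> 639
6: 517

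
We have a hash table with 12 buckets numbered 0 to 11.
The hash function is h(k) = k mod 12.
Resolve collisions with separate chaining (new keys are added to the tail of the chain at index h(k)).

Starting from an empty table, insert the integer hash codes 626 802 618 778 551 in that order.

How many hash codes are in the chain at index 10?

626 → bucket 2
802 → bucket 10
618 → bucket 6
778 → bucket 10 (collision)
551 → bucket 11
Final buckets:
0: _
1: _
2: 626
3: _
4: _
5: _
6: 618
7: _
8: _
9: _
10: 802 -> 778
11: 551

2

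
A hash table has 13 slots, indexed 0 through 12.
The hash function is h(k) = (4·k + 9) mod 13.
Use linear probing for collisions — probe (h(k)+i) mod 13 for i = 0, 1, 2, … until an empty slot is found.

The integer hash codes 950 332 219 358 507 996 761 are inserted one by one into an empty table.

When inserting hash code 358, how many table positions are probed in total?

2

950 hashes to 0; slot 0 is free => place at 0.
332 hashes to 11; slot 11 is free => place at 11.
219 hashes to 1; slot 1 is free => place at 1.
358 hashes to 11; 11 taken => place at 12.
507 hashes to 9; slot 9 is free => place at 9.
996 hashes to 2; slot 2 is free => place at 2.
761 hashes to 11; 11,12,0,1,2 taken => place at 3.
Table: [950, 219, 996, 761, ∅, ∅, ∅, ∅, ∅, 507, ∅, 332, 358]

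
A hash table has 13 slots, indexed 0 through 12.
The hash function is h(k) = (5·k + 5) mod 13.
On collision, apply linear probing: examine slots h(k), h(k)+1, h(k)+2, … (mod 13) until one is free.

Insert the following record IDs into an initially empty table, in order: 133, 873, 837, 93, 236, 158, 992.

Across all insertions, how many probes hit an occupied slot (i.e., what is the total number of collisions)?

Insert 133: h=7, slot 7 empty => index 7.
Insert 873: h=2, slot 2 empty => index 2.
Insert 837: h=4, slot 4 empty => index 4.
Insert 93: h=2, slot 2 occupied => index 3.
Insert 236: h=2, slots 2,3,4 occupied => index 5.
Insert 158: h=2, slots 2,3,4,5 occupied => index 6.
Insert 992: h=12, slot 12 empty => index 12.
Table: [—, —, 873, 93, 837, 236, 158, 133, —, —, —, —, 992]

8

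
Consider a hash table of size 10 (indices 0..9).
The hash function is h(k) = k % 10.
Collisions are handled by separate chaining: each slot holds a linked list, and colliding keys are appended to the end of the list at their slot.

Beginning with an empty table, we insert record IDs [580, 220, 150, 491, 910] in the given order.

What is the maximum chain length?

Insert 580: h=0, bucket 0 empty → new chain.
Insert 220: h=0, bucket 0 nonempty → append to chain.
Insert 150: h=0, bucket 0 nonempty → append to chain.
Insert 491: h=1, bucket 1 empty → new chain.
Insert 910: h=0, bucket 0 nonempty → append to chain.
Final buckets:
0: 580 -> 220 -> 150 -> 910
1: 491
2: —
3: —
4: —
5: —
6: —
7: —
8: —
9: —

4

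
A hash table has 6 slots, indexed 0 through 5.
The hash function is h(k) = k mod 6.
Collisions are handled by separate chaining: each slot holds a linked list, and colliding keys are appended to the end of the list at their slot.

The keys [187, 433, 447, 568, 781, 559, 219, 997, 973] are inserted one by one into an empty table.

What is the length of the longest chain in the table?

6

Insert 187: h=1, bucket 1 empty -> new chain.
Insert 433: h=1, bucket 1 nonempty -> append to chain.
Insert 447: h=3, bucket 3 empty -> new chain.
Insert 568: h=4, bucket 4 empty -> new chain.
Insert 781: h=1, bucket 1 nonempty -> append to chain.
Insert 559: h=1, bucket 1 nonempty -> append to chain.
Insert 219: h=3, bucket 3 nonempty -> append to chain.
Insert 997: h=1, bucket 1 nonempty -> append to chain.
Insert 973: h=1, bucket 1 nonempty -> append to chain.
Final buckets:
0: .
1: 187 -> 433 -> 781 -> 559 -> 997 -> 973
2: .
3: 447 -> 219
4: 568
5: .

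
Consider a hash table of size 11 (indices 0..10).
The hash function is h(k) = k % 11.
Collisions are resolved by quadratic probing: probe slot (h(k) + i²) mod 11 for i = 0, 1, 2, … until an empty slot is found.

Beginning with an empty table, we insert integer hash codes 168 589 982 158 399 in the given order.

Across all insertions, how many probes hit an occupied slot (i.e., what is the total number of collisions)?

Insert 168: h=3, slot 3 empty → index 3.
Insert 589: h=6, slot 6 empty → index 6.
Insert 982: h=3, slot 3 occupied → index 4.
Insert 158: h=4, slot 4 occupied → index 5.
Insert 399: h=3, slots 3,4 occupied → index 7.
Table: [_, _, _, 168, 982, 158, 589, 399, _, _, _]

4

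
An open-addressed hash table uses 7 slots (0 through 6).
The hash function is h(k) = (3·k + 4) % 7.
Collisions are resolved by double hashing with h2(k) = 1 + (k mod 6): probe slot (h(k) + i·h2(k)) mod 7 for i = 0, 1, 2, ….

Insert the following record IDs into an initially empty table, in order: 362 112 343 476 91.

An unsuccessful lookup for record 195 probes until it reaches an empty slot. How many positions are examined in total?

362 hashes to 5; slot 5 is free -> place at 5.
112 hashes to 4; slot 4 is free -> place at 4.
343 hashes to 4, h2=2; 4 taken -> place at 6.
476 hashes to 4, h2=3; 4 taken -> place at 0.
91 hashes to 4, h2=2; 4,6 taken -> place at 1.
Table: [476, 91, -, -, 112, 362, 343]
Lookup 195: h=1, h2=4, probe 1,5,2 → slot 2 empty, not found.

3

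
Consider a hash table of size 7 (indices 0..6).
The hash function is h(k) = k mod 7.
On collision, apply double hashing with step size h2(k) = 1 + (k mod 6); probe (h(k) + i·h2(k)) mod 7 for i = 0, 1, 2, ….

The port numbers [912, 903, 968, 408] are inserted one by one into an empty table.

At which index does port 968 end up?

5

Insert 912: h=2, slot 2 empty -> index 2.
Insert 903: h=0, slot 0 empty -> index 0.
Insert 968: h=2, h2=3, slot 2 occupied -> index 5.
Insert 408: h=2, h2=1, slot 2 occupied -> index 3.
Table: [903, _, 912, 408, _, 968, _]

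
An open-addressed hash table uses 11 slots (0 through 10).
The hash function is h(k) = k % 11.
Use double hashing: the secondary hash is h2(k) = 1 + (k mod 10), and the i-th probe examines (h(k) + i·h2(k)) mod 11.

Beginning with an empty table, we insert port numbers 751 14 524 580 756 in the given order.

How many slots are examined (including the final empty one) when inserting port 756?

2

Insert 751: h=3, slot 3 empty -> index 3.
Insert 14: h=3, h2=5, slot 3 occupied -> index 8.
Insert 524: h=7, slot 7 empty -> index 7.
Insert 580: h=8, h2=1, slot 8 occupied -> index 9.
Insert 756: h=8, h2=7, slot 8 occupied -> index 4.
Table: [-, -, -, 751, 756, -, -, 524, 14, 580, -]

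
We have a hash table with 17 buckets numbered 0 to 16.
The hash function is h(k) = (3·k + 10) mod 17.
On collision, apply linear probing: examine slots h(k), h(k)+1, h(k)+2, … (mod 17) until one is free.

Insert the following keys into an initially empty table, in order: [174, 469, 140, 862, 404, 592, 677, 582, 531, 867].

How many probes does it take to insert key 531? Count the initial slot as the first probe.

5

174: h=5 -> slot 5
469: h=6 -> slot 6
140: h=5, probe 5,6,7 -> slot 7
862: h=12 -> slot 12
404: h=15 -> slot 15
592: h=1 -> slot 1
677: h=1, probe 1,2 -> slot 2
582: h=5, probe 5,6,7,8 -> slot 8
531: h=5, probe 5,6,7,8,9 -> slot 9
867: h=10 -> slot 10
Table: [-, 592, 677, -, -, 174, 469, 140, 582, 531, 867, -, 862, -, -, 404, -]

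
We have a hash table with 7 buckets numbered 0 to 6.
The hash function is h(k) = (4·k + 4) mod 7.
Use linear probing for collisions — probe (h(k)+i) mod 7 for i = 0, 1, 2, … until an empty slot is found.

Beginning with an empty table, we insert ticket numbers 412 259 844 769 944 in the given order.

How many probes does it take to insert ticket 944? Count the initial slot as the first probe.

3

412 hashes to 0; slot 0 is free => place at 0.
259 hashes to 4; slot 4 is free => place at 4.
844 hashes to 6; slot 6 is free => place at 6.
769 hashes to 0; 0 taken => place at 1.
944 hashes to 0; 0,1 taken => place at 2.
Table: [412, 769, 944, ∅, 259, ∅, 844]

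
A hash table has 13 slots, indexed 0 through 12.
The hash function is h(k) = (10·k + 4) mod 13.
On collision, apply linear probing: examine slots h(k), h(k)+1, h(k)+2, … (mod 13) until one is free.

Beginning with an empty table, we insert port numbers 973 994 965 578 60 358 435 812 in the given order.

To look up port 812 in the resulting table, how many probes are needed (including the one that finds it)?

4

973 hashes to 10; slot 10 is free -> place at 10.
994 hashes to 12; slot 12 is free -> place at 12.
965 hashes to 8; slot 8 is free -> place at 8.
578 hashes to 12; 12 taken -> place at 0.
60 hashes to 6; slot 6 is free -> place at 6.
358 hashes to 9; slot 9 is free -> place at 9.
435 hashes to 12; 12,0 taken -> place at 1.
812 hashes to 12; 12,0,1 taken -> place at 2.
Table: [578, 435, 812, ., ., ., 60, ., 965, 358, 973, ., 994]
Lookup 812: h=12, probe 12,0,1,2 → found at 2.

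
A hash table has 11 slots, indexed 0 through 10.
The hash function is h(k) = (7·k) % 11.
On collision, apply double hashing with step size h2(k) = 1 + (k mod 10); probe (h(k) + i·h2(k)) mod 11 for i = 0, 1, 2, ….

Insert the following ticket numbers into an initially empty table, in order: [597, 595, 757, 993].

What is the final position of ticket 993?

Insert 597: h=10, slot 10 empty => index 10.
Insert 595: h=7, slot 7 empty => index 7.
Insert 757: h=8, slot 8 empty => index 8.
Insert 993: h=10, h2=4, slot 10 occupied => index 3.
Table: [_, _, _, 993, _, _, _, 595, 757, _, 597]

3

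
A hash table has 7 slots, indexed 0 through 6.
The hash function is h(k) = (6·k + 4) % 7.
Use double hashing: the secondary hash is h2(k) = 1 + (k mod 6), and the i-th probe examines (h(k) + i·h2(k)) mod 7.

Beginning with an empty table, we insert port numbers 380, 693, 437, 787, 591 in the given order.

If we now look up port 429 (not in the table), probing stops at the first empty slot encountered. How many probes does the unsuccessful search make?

Insert 380: h=2, slot 2 empty -> index 2.
Insert 693: h=4, slot 4 empty -> index 4.
Insert 437: h=1, slot 1 empty -> index 1.
Insert 787: h=1, h2=2, slot 1 occupied -> index 3.
Insert 591: h=1, h2=4, slot 1 occupied -> index 5.
Table: [-, 437, 380, 787, 693, 591, -]
Lookup 429: h=2, h2=4, probe 2,6 → slot 6 empty, not found.

2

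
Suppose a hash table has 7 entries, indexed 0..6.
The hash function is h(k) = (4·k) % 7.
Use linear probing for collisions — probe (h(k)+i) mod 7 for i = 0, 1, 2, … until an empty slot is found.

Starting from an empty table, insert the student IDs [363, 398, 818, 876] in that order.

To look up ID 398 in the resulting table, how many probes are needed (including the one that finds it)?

2

363 hashes to 3; slot 3 is free -> place at 3.
398 hashes to 3; 3 taken -> place at 4.
818 hashes to 3; 3,4 taken -> place at 5.
876 hashes to 4; 4,5 taken -> place at 6.
Table: [_, _, _, 363, 398, 818, 876]
Lookup 398: h=3, probe 3,4 → found at 4.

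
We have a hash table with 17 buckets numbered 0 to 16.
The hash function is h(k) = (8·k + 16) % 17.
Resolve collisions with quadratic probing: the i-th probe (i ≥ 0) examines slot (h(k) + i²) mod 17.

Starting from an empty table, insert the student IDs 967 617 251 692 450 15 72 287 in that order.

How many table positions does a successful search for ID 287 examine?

967: h=0 => slot 0
617: h=5 => slot 5
251: h=1 => slot 1
692: h=10 => slot 10
450: h=12 => slot 12
15: h=0, probe 0,1,4 => slot 4
72: h=14 => slot 14
287: h=0, probe 0,1,4,9 => slot 9
Table: [967, 251, ∅, ∅, 15, 617, ∅, ∅, ∅, 287, 692, ∅, 450, ∅, 72, ∅, ∅]
Lookup 287: h=0, probe 0,1,4,9 → found at 9.

4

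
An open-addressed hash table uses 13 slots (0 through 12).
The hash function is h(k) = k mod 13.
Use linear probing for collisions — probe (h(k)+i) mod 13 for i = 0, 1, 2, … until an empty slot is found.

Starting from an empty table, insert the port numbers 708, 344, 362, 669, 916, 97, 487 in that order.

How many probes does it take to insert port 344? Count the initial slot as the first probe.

2

708: h=6 => slot 6
344: h=6, probe 6,7 => slot 7
362: h=11 => slot 11
669: h=6, probe 6,7,8 => slot 8
916: h=6, probe 6,7,8,9 => slot 9
97: h=6, probe 6,7,8,9,10 => slot 10
487: h=6, probe 6,7,8,9,10,11,12 => slot 12
Table: [—, —, —, —, —, —, 708, 344, 669, 916, 97, 362, 487]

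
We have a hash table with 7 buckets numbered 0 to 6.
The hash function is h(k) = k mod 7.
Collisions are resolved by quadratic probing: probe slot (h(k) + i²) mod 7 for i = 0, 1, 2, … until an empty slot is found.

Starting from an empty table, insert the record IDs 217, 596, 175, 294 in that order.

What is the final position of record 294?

217: h=0 -> slot 0
596: h=1 -> slot 1
175: h=0, probe 0,1,4 -> slot 4
294: h=0, probe 0,1,4,2 -> slot 2
Table: [217, 596, 294, -, 175, -, -]

2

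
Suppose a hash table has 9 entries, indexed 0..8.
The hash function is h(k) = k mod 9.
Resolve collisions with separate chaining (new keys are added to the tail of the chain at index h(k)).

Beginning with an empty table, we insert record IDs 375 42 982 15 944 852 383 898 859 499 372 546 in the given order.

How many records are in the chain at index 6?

5

Insert 375: h=6, bucket 6 empty → new chain.
Insert 42: h=6, bucket 6 nonempty → append to chain.
Insert 982: h=1, bucket 1 empty → new chain.
Insert 15: h=6, bucket 6 nonempty → append to chain.
Insert 944: h=8, bucket 8 empty → new chain.
Insert 852: h=6, bucket 6 nonempty → append to chain.
Insert 383: h=5, bucket 5 empty → new chain.
Insert 898: h=7, bucket 7 empty → new chain.
Insert 859: h=4, bucket 4 empty → new chain.
Insert 499: h=4, bucket 4 nonempty → append to chain.
Insert 372: h=3, bucket 3 empty → new chain.
Insert 546: h=6, bucket 6 nonempty → append to chain.
Final buckets:
0: —
1: 982
2: —
3: 372
4: 859 -> 499
5: 383
6: 375 -> 42 -> 15 -> 852 -> 546
7: 898
8: 944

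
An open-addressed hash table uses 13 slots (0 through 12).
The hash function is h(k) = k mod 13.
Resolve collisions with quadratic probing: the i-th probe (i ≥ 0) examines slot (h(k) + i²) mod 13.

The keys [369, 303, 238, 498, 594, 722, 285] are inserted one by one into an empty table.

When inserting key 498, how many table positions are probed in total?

369: h=5 => slot 5
303: h=4 => slot 4
238: h=4, probe 4,5,8 => slot 8
498: h=4, probe 4,5,8,0 => slot 0
594: h=9 => slot 9
722: h=7 => slot 7
285: h=12 => slot 12
Table: [498, ∅, ∅, ∅, 303, 369, ∅, 722, 238, 594, ∅, ∅, 285]

4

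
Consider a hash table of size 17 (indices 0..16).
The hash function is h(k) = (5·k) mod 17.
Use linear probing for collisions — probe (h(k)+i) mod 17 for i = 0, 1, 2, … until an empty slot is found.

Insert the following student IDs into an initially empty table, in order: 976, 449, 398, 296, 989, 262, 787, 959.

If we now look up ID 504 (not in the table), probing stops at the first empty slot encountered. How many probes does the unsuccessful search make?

976 hashes to 1; slot 1 is free -> place at 1.
449 hashes to 1; 1 taken -> place at 2.
398 hashes to 1; 1,2 taken -> place at 3.
296 hashes to 1; 1,2,3 taken -> place at 4.
989 hashes to 15; slot 15 is free -> place at 15.
262 hashes to 1; 1,2,3,4 taken -> place at 5.
787 hashes to 8; slot 8 is free -> place at 8.
959 hashes to 1; 1,2,3,4,5 taken -> place at 6.
Table: [_, 976, 449, 398, 296, 262, 959, _, 787, _, _, _, _, _, _, 989, _]
Lookup 504: h=4, probe 4,5,6,7 → slot 7 empty, not found.

4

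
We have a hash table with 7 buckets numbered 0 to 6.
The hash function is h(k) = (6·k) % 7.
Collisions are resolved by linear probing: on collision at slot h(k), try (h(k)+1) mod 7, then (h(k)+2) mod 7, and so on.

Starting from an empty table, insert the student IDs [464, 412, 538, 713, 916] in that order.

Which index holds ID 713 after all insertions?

3

464 hashes to 5; slot 5 is free → place at 5.
412 hashes to 1; slot 1 is free → place at 1.
538 hashes to 1; 1 taken → place at 2.
713 hashes to 1; 1,2 taken → place at 3.
916 hashes to 1; 1,2,3 taken → place at 4.
Table: [_, 412, 538, 713, 916, 464, _]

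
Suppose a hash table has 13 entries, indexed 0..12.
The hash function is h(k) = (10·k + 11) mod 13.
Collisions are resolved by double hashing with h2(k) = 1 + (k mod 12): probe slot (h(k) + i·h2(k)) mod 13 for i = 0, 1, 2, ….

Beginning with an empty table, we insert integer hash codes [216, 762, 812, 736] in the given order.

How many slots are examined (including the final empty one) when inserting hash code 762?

216: h=0 => slot 0
762: h=0, h2=7, probe 0,7 => slot 7
812: h=6 => slot 6
736: h=0, h2=5, probe 0,5 => slot 5
Table: [216, ., ., ., ., 736, 812, 762, ., ., ., ., .]

2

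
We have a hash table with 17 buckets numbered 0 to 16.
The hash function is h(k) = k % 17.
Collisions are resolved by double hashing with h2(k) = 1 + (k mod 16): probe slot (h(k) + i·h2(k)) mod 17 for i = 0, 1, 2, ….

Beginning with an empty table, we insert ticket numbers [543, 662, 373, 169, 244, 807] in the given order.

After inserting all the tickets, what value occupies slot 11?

543 hashes to 16; slot 16 is free → place at 16.
662 hashes to 16, h2=7; 16 taken → place at 6.
373 hashes to 16, h2=6; 16 taken → place at 5.
169 hashes to 16, h2=10; 16 taken → place at 9.
244 hashes to 6, h2=5; 6 taken → place at 11.
807 hashes to 8; slot 8 is free → place at 8.
Table: [-, -, -, -, -, 373, 662, -, 807, 169, -, 244, -, -, -, -, 543]

244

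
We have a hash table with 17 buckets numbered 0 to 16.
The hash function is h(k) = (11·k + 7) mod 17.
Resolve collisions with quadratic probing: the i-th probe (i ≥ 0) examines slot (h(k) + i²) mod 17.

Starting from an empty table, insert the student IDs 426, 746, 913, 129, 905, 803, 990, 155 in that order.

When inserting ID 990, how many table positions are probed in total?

426 hashes to 1; slot 1 is free -> place at 1.
746 hashes to 2; slot 2 is free -> place at 2.
913 hashes to 3; slot 3 is free -> place at 3.
129 hashes to 15; slot 15 is free -> place at 15.
905 hashes to 0; slot 0 is free -> place at 0.
803 hashes to 0; 0,1 taken -> place at 4.
990 hashes to 0; 0,1,4 taken -> place at 9.
155 hashes to 12; slot 12 is free -> place at 12.
Table: [905, 426, 746, 913, 803, ., ., ., ., 990, ., ., 155, ., ., 129, .]

4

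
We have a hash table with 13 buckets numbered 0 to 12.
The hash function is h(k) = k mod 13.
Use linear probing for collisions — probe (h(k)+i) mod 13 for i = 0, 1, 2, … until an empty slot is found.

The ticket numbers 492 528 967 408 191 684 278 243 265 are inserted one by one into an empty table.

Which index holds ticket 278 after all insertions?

Insert 492: h=11, slot 11 empty => index 11.
Insert 528: h=8, slot 8 empty => index 8.
Insert 967: h=5, slot 5 empty => index 5.
Insert 408: h=5, slot 5 occupied => index 6.
Insert 191: h=9, slot 9 empty => index 9.
Insert 684: h=8, slots 8,9 occupied => index 10.
Insert 278: h=5, slots 5,6 occupied => index 7.
Insert 243: h=9, slots 9,10,11 occupied => index 12.
Insert 265: h=5, slots 5,6,7,8,9,10,11,12 occupied => index 0.
Table: [265, -, -, -, -, 967, 408, 278, 528, 191, 684, 492, 243]

7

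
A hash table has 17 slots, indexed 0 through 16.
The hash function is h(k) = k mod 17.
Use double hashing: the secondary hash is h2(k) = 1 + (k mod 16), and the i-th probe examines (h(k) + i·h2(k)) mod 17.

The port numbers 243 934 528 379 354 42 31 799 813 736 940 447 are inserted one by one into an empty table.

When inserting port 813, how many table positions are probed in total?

Insert 243: h=5, slot 5 empty => index 5.
Insert 934: h=16, slot 16 empty => index 16.
Insert 528: h=1, slot 1 empty => index 1.
Insert 379: h=5, h2=12, slot 5 occupied => index 0.
Insert 354: h=14, slot 14 empty => index 14.
Insert 42: h=8, slot 8 empty => index 8.
Insert 31: h=14, h2=16, slot 14 occupied => index 13.
Insert 799: h=0, h2=16, slots 0,16 occupied => index 15.
Insert 813: h=14, h2=14, slot 14 occupied => index 11.
Insert 736: h=5, h2=1, slot 5 occupied => index 6.
Insert 940: h=5, h2=13, slots 5,1,14 occupied => index 10.
Insert 447: h=5, h2=16, slot 5 occupied => index 4.
Table: [379, 528, ∅, ∅, 447, 243, 736, ∅, 42, ∅, 940, 813, ∅, 31, 354, 799, 934]

2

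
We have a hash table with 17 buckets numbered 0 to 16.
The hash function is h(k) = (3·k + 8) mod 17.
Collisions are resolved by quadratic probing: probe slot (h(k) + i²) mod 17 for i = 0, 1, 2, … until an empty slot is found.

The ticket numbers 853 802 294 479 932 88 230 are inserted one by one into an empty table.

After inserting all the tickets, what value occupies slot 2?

853 hashes to 0; slot 0 is free => place at 0.
802 hashes to 0; 0 taken => place at 1.
294 hashes to 6; slot 6 is free => place at 6.
479 hashes to 0; 0,1 taken => place at 4.
932 hashes to 16; slot 16 is free => place at 16.
88 hashes to 0; 0,1,4 taken => place at 9.
230 hashes to 1; 1 taken => place at 2.
Table: [853, 802, 230, ., 479, ., 294, ., ., 88, ., ., ., ., ., ., 932]

230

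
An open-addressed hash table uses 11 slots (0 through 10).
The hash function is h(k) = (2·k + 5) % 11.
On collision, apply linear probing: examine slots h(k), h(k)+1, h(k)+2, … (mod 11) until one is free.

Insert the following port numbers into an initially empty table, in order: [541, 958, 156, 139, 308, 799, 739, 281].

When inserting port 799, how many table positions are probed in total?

4

Insert 541: h=9, slot 9 empty -> index 9.
Insert 958: h=7, slot 7 empty -> index 7.
Insert 156: h=9, slot 9 occupied -> index 10.
Insert 139: h=8, slot 8 empty -> index 8.
Insert 308: h=5, slot 5 empty -> index 5.
Insert 799: h=8, slots 8,9,10 occupied -> index 0.
Insert 739: h=9, slots 9,10,0 occupied -> index 1.
Insert 281: h=6, slot 6 empty -> index 6.
Table: [799, 739, _, _, _, 308, 281, 958, 139, 541, 156]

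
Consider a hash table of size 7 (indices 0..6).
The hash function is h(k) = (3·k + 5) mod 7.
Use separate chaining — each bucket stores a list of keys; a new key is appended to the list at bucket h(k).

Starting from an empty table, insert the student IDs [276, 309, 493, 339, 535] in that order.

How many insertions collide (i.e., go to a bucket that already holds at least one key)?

276 → bucket 0
309 → bucket 1
493 → bucket 0 (collision)
339 → bucket 0 (collision)
535 → bucket 0 (collision)
Final buckets:
0: 276 -> 493 -> 339 -> 535
1: 309
2: _
3: _
4: _
5: _
6: _

3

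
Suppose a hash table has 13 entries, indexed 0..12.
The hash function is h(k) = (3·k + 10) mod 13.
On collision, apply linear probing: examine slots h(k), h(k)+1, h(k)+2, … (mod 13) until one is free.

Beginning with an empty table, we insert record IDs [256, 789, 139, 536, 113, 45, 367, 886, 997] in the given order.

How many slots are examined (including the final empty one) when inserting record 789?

256: h=11 => slot 11
789: h=11, probe 11,12 => slot 12
139: h=11, probe 11,12,0 => slot 0
536: h=6 => slot 6
113: h=11, probe 11,12,0,1 => slot 1
45: h=2 => slot 2
367: h=6, probe 6,7 => slot 7
886: h=3 => slot 3
997: h=11, probe 11,12,0,1,2,3,4 => slot 4
Table: [139, 113, 45, 886, 997, ., 536, 367, ., ., ., 256, 789]

2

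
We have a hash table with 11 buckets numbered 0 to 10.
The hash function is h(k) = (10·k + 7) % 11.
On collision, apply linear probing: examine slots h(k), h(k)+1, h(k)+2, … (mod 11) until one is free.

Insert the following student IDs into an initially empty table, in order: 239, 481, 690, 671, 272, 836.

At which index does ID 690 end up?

1

239 hashes to 10; slot 10 is free -> place at 10.
481 hashes to 10; 10 taken -> place at 0.
690 hashes to 10; 10,0 taken -> place at 1.
671 hashes to 7; slot 7 is free -> place at 7.
272 hashes to 10; 10,0,1 taken -> place at 2.
836 hashes to 7; 7 taken -> place at 8.
Table: [481, 690, 272, -, -, -, -, 671, 836, -, 239]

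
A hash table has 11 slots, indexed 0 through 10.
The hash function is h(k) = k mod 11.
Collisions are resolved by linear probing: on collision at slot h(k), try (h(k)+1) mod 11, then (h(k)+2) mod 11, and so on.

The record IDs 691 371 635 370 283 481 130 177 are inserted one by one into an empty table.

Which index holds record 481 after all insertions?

Insert 691: h=9, slot 9 empty -> index 9.
Insert 371: h=8, slot 8 empty -> index 8.
Insert 635: h=8, slots 8,9 occupied -> index 10.
Insert 370: h=7, slot 7 empty -> index 7.
Insert 283: h=8, slots 8,9,10 occupied -> index 0.
Insert 481: h=8, slots 8,9,10,0 occupied -> index 1.
Insert 130: h=9, slots 9,10,0,1 occupied -> index 2.
Insert 177: h=1, slots 1,2 occupied -> index 3.
Table: [283, 481, 130, 177, —, —, —, 370, 371, 691, 635]

1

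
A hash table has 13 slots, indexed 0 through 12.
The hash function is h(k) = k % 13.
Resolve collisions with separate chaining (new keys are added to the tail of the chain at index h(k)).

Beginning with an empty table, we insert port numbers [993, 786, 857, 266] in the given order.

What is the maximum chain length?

2

Insert 993: h=5, bucket 5 empty → new chain.
Insert 786: h=6, bucket 6 empty → new chain.
Insert 857: h=12, bucket 12 empty → new chain.
Insert 266: h=6, bucket 6 nonempty → append to chain.
Final buckets:
0: ∅
1: ∅
2: ∅
3: ∅
4: ∅
5: 993
6: 786 -> 266
7: ∅
8: ∅
9: ∅
10: ∅
11: ∅
12: 857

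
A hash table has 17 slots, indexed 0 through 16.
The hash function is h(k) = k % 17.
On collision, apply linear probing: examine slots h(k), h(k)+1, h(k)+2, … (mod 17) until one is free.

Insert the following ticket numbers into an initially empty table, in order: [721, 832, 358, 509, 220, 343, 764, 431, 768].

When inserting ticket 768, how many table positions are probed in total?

721 hashes to 7; slot 7 is free → place at 7.
832 hashes to 16; slot 16 is free → place at 16.
358 hashes to 1; slot 1 is free → place at 1.
509 hashes to 16; 16 taken → place at 0.
220 hashes to 16; 16,0,1 taken → place at 2.
343 hashes to 3; slot 3 is free → place at 3.
764 hashes to 16; 16,0,1,2,3 taken → place at 4.
431 hashes to 6; slot 6 is free → place at 6.
768 hashes to 3; 3,4 taken → place at 5.
Table: [509, 358, 220, 343, 764, 768, 431, 721, ∅, ∅, ∅, ∅, ∅, ∅, ∅, ∅, 832]

3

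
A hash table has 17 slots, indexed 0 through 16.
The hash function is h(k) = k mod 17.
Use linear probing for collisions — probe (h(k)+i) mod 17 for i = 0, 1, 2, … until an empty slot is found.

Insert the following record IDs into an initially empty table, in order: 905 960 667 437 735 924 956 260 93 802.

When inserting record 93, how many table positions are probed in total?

Insert 905: h=4, slot 4 empty => index 4.
Insert 960: h=8, slot 8 empty => index 8.
Insert 667: h=4, slot 4 occupied => index 5.
Insert 437: h=12, slot 12 empty => index 12.
Insert 735: h=4, slots 4,5 occupied => index 6.
Insert 924: h=6, slot 6 occupied => index 7.
Insert 956: h=4, slots 4,5,6,7,8 occupied => index 9.
Insert 260: h=5, slots 5,6,7,8,9 occupied => index 10.
Insert 93: h=8, slots 8,9,10 occupied => index 11.
Insert 802: h=3, slot 3 empty => index 3.
Table: [∅, ∅, ∅, 802, 905, 667, 735, 924, 960, 956, 260, 93, 437, ∅, ∅, ∅, ∅]

4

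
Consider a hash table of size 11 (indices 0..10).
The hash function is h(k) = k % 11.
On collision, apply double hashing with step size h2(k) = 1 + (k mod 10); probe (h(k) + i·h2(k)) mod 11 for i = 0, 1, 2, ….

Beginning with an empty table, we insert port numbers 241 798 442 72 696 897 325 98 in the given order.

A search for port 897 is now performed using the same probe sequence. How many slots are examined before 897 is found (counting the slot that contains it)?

3

241: h=10 => slot 10
798: h=6 => slot 6
442: h=2 => slot 2
72: h=6, h2=3, probe 6,9 => slot 9
696: h=3 => slot 3
897: h=6, h2=8, probe 6,3,0 => slot 0
325: h=6, h2=6, probe 6,1 => slot 1
98: h=10, h2=9, probe 10,8 => slot 8
Table: [897, 325, 442, 696, _, _, 798, _, 98, 72, 241]
Lookup 897: h=6, h2=8, probe 6,3,0 → found at 0.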